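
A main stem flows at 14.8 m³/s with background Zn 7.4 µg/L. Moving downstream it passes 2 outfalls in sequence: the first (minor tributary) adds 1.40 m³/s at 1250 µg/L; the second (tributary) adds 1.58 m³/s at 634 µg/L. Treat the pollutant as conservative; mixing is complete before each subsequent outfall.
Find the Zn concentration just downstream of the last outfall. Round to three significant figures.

After outfall 1: Q = 14.80 + 1.400 = 16.20 m³/s; C = (14.80·7.400 + 1.400·1250)/16.20 = 114.8 µg/L.
After outfall 2: Q = 16.20 + 1.580 = 17.78 m³/s; C = (16.20·114.8 + 1.580·634.0)/17.78 = 160.9 µg/L.

161 µg/L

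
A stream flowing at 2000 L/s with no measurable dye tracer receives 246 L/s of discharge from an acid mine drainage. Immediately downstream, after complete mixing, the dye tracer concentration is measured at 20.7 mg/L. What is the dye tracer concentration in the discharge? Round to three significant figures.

Mass balance: 2000·0 + 246.0·Cₑ = 2246·20.70
→ Cₑ = (2246·20.70 − 2000·0) / 246.0 = 189.0 mg/L.

189 mg/L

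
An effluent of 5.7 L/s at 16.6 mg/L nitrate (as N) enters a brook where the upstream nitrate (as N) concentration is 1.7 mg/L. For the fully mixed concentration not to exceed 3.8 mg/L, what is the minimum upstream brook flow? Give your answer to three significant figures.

Set C_mix = 3.8: (Q·1.700 + 5.700·16.60) / (Q + 5.700) = 3.8
→ Q = 5.700·(16.60 − 3.8)/(3.8 − 1.700) = 34.74 L/s.

34.7 L/s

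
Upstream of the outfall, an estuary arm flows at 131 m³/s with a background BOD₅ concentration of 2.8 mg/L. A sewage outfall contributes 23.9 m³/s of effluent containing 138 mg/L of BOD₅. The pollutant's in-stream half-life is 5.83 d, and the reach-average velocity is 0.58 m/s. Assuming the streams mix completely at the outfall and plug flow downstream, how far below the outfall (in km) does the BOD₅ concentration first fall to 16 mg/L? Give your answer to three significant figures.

After mixing, C = (131.0·2.800 + 23.90·138.0) / 154.9 = 3665/154.9 = 23.66 mg/L.
Half-life 5.83 d → k = ln 2 / 5.83 = 0.1189 d⁻¹.
Set 23.66·exp(−k·t) = 16 → t = ln(23.66/16)/k = 284300 s = 78.97 h.
Distance = v·t = 0.58·284300 = 164900 m = 164.9 km.

165 km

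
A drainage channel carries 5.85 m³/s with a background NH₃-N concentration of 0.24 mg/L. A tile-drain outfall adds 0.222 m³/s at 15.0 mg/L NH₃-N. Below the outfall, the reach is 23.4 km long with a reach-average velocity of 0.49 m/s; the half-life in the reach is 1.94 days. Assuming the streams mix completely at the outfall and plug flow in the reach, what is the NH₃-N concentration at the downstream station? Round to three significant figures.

After mixing, C = (5.850·0.2400 + 0.2220·15.00) / 6.072 = 4.734/6.072 = 0.7796 mg/L.
Travel time t = 23.4·1000 / 0.49 = 47760 s = 13.27 h.
Half-life 1.94 d → k = ln 2 / 1.94 = 0.3573 d⁻¹.
Applying C = C₀e^(−kt): 0.7796 × 0.8208 = 0.6399 mg/L.

0.640 mg/L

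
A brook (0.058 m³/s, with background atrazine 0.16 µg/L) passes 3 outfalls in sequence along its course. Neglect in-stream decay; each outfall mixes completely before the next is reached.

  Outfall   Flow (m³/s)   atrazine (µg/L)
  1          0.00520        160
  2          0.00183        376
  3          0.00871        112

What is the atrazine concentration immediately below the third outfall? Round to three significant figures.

Below outfall 1: Q → 0.06320 m³/s, C = (0.05800·0.1600 + 0.005200·160.0)/0.06320 = 13.31 µg/L.
Below outfall 2: Q → 0.06503 m³/s, C = (0.06320·13.31 + 0.001830·376.0)/0.06503 = 23.52 µg/L.
Below outfall 3: Q → 0.07374 m³/s, C = (0.06503·23.52 + 0.008710·112.0)/0.07374 = 33.97 µg/L.

34.0 µg/L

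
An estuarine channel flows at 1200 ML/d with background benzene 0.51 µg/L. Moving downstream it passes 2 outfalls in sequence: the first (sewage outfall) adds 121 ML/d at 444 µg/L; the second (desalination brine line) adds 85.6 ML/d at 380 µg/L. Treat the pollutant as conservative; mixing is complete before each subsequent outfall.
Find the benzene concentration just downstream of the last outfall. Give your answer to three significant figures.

Outfall 1: combined Q = 1321 ML/d; C = (1200·0.5100 + 121.0·444.0)/1321 = 41.13 µg/L.
Outfall 2: combined Q = 1407 ML/d; C = (1321·41.13 + 85.60·380.0)/1407 = 61.75 µg/L.

61.8 µg/L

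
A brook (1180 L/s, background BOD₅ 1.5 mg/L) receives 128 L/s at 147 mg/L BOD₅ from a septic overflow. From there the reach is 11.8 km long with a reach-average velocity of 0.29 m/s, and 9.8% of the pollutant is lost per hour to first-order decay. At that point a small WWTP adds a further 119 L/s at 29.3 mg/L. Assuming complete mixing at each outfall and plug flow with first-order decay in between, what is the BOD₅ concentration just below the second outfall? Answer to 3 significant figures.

Flow-weighted average: C = (1180·1.500 + 128.0·147.0) / 1308 = 20590/1308 = 15.74 mg/L; combined flow 1308 L/s.
Travel time t = 11.8·1000 / 0.29 = 40690 s = 11.30 h.
9.8%/h lost → k = −ln(1 − 0.098) = 0.1031 h⁻¹.
First-order decay: C = 15.74·exp(−k·t) = 15.74·0.3117 = 4.905 mg/L.
At the second outfall, C = (1308·4.905 + 119.0·29.30) / (1308 + 119.0) = 6.940 mg/L.

6.94 mg/L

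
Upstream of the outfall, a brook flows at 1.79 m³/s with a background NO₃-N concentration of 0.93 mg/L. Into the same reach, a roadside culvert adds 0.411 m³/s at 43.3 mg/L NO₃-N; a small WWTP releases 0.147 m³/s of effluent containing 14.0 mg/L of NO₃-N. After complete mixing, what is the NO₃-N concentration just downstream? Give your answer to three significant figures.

Conservation of mass: C = (1.790·0.9300 + 0.4110·43.30 + 0.1470·14.00) / 2.348 = 21.52/2.348 = 9.165 mg/L.

9.16 mg/L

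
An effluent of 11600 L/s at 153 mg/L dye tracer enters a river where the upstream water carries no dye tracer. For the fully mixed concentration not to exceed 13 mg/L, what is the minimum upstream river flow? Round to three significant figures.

Set C_mix = 13: (Q·0 + 11600·153.0) / (Q + 11600) = 13
→ Q = 11600·(153.0 − 13)/(13 − 0) = 124900 L/s.

125000 L/s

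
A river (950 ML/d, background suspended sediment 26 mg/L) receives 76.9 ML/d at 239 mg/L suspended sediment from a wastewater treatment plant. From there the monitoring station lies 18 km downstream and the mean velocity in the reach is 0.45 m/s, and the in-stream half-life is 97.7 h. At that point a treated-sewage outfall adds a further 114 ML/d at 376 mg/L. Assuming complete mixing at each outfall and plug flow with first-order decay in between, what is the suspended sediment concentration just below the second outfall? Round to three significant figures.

Mixed concentration C = ΣQC/ΣQ = (950.0·26.00 + 76.90·239.0) / 1027 = 43080/1027 = 41.95 mg/L; combined flow 1027 ML/d.
Travel time t = 18·1000 / 0.45 = 40000 s = 11.11 h.
Half-life 97.7 h → k = ln 2 / 97.7 = 0.007095 h⁻¹ = 0.1703 d⁻¹.
After decay, C = 41.95 × e^(−kt) = 41.95 × 0.9242 = 38.77 mg/L.
At the second outfall, C = (1027·38.77 + 114.0·376.0) / (1027 + 114.0) = 72.47 mg/L.

72.5 mg/L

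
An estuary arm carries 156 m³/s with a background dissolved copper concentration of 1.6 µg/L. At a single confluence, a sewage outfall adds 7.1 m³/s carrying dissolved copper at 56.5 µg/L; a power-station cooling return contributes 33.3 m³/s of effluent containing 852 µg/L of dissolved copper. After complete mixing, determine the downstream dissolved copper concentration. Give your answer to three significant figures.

148 µg/L

Mixed concentration C = ΣQC/ΣQ = (156.0·1.600 + 7.100·56.50 + 33.30·852.0) / 196.4 = 29020/196.4 = 147.8 µg/L.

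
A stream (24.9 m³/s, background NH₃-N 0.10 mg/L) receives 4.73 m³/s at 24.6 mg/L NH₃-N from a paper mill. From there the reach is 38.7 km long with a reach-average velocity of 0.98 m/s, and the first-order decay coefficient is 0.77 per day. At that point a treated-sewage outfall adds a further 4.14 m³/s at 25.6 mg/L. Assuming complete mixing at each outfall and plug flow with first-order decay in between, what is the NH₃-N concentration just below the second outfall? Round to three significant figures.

5.61 mg/L

Mixed concentration C = ΣQC/ΣQ = (24.90·0.1000 + 4.730·24.60) / 29.63 = 118.8/29.63 = 4.011 mg/L; combined flow 29.63 m³/s.
Travel time t = 38.7·1000 / 0.98 = 39490 s = 10.97 h.
Applying C = C₀e^(−kt): 4.011 × 0.7033 = 2.821 mg/L.
Second outfall: C = (29.63·2.821 + 4.140·25.60)/33.77 = 5.614 mg/L.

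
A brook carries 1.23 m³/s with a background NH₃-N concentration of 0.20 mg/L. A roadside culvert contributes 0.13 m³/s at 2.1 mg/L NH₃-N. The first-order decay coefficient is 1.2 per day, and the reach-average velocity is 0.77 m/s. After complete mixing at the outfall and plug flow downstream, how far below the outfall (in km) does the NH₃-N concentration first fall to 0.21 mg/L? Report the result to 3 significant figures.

33.1 km

After mixing, C = (1.230·0.2000 + 0.1300·2.100) / 1.360 = 0.5190/1.360 = 0.3816 mg/L.
Set 0.3816·exp(−k·t) = 0.21 → t = ln(0.3816/0.21)/k = 43010 s = 11.95 h.
Distance = v·t = 0.77·43010 = 33110 m = 33.11 km.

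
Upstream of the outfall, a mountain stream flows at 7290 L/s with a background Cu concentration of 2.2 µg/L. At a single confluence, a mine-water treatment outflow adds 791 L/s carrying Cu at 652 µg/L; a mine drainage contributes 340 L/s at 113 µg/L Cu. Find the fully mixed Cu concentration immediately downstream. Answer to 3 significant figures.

After mixing, C = (7290·2.200 + 791.0·652.0 + 340.0·113.0) / 8421 = 570200/8421 = 67.71 µg/L.

67.7 µg/L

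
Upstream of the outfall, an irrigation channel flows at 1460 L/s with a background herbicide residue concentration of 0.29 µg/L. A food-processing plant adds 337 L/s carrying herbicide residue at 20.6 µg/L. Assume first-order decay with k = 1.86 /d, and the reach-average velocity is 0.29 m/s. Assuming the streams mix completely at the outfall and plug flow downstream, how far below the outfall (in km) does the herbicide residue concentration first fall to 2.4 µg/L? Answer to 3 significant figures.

Conservation of mass: C = (1460·0.2900 + 337.0·20.60) / 1797 = 7366/1797 = 4.099 µg/L.
Set 4.099·exp(−k·t) = 2.4 → t = ln(4.099/2.4)/k = 24860 s = 6.906 h.
Distance = v·t = 0.29·24860 = 7210 m = 7.210 km.

7.21 km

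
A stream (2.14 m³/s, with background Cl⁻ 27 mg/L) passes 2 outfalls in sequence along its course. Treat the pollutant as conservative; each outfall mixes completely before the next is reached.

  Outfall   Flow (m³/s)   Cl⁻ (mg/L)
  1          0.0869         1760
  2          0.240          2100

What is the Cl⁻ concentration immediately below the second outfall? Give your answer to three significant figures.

290 mg/L

Below outfall 1: Q → 2.227 m³/s, C = (2.140·27.00 + 0.08690·1760)/2.227 = 94.63 mg/L.
Below outfall 2: Q → 2.467 m³/s, C = (2.227·94.63 + 0.2400·2100)/2.467 = 289.7 mg/L.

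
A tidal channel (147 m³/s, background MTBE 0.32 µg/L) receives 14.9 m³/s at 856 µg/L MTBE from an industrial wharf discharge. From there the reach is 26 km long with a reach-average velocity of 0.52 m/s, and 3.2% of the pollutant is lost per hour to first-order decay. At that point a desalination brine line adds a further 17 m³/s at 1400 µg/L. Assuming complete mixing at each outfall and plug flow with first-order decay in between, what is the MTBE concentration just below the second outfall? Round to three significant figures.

Mass balance: C = (147.0·0.3200 + 14.90·856.0) / 161.9 = 12800/161.9 = 79.07 µg/L; combined flow 161.9 m³/s.
Travel time t = 26·1000 / 0.52 = 50000 s = 13.89 h.
3.2%/h lost → k = −ln(1 − 0.032) = 0.03252 h⁻¹.
Applying C = C₀e^(−kt): 79.07 × 0.6365 = 50.33 µg/L.
Second outfall: C = (161.9·50.33 + 17.00·1400)/178.9 = 178.6 µg/L.

179 µg/L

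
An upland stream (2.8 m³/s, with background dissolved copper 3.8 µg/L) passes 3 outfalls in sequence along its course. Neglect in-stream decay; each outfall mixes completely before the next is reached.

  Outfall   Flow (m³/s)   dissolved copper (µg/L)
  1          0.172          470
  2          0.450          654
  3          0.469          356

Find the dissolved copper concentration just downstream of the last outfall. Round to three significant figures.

142 µg/L

Outfall 1: combined Q = 2.972 m³/s; C = (2.800·3.800 + 0.1720·470.0)/2.972 = 30.78 µg/L.
Outfall 2: combined Q = 3.422 m³/s; C = (2.972·30.78 + 0.4500·654.0)/3.422 = 112.7 µg/L.
Outfall 3: combined Q = 3.891 m³/s; C = (3.422·112.7 + 0.4690·356.0)/3.891 = 142.1 µg/L.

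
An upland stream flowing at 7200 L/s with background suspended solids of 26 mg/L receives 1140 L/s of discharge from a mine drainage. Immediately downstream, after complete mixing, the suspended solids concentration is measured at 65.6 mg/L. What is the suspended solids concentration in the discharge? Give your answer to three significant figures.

316 mg/L

Mass balance: 7200·26.00 + 1140·Cₑ = 8340·65.60
→ Cₑ = (8340·65.60 − 7200·26.00) / 1140 = 315.7 mg/L.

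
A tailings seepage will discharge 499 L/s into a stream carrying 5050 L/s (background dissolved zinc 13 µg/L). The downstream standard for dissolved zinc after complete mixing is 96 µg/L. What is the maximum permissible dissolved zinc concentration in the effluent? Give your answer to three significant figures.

936 µg/L

At the limit, (Qr·Cr + Qe·Cₑ)/(Qr + Qe) = 96:
Cₑ = (5549·96 − 5050·13.00) / 499.0 = 936.0 µg/L.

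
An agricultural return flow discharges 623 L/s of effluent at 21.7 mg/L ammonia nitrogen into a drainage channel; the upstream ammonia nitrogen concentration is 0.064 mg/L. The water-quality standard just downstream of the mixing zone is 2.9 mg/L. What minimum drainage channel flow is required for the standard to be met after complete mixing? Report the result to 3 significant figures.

4130 L/s

Set C_mix = 2.9: (Q·0.06400 + 623.0·21.70) / (Q + 623.0) = 2.9
→ Q = 623.0·(21.70 − 2.9)/(2.9 − 0.06400) = 4130 L/s.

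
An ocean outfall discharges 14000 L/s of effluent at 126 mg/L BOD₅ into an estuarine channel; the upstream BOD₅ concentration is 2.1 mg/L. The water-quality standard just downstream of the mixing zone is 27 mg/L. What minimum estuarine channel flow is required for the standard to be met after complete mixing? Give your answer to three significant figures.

55700 L/s

Set C_mix = 27: (Q·2.100 + 14000·126.0) / (Q + 14000) = 27
→ Q = 14000·(126.0 − 27)/(27 − 2.100) = 55660 L/s.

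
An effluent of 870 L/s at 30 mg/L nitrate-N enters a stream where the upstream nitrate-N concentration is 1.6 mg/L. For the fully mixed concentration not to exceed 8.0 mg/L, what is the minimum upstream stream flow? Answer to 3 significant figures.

Set C_mix = 8.0: (Q·1.600 + 870.0·30.00) / (Q + 870.0) = 8.0
→ Q = 870.0·(30.00 − 8.0)/(8.0 − 1.600) = 2991 L/s.

2990 L/s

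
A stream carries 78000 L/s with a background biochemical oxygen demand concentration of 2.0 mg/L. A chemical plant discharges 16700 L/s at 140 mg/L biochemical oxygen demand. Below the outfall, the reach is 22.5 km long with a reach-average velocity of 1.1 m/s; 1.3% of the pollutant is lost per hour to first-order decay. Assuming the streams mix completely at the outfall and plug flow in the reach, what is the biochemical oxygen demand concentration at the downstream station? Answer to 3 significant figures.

Conservation of mass: C = (78000·2.000 + 16700·140.0) / 94700 = 2494000/94700 = 26.34 mg/L.
Travel time t = 22.5·1000 / 1.1 = 20450 s = 5.682 h.
1.3%/h lost → k = −ln(1 − 0.013) = 0.01309 h⁻¹.
Applying C = C₀e^(−kt): 26.34 × 0.9283 = 24.45 mg/L.

24.4 mg/L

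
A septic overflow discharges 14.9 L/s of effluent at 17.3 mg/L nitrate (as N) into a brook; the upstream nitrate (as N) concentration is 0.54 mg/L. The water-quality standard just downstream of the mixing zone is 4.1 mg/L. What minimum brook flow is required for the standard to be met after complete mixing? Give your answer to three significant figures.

Set C_mix = 4.1: (Q·0.5400 + 14.90·17.30) / (Q + 14.90) = 4.1
→ Q = 14.90·(17.30 − 4.1)/(4.1 − 0.5400) = 55.25 L/s.

55.2 L/s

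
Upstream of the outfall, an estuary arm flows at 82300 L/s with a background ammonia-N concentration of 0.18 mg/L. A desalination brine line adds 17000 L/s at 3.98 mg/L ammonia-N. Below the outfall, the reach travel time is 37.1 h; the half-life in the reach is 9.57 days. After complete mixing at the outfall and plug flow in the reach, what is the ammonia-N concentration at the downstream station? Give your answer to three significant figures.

Flow-weighted average: C = (82300·0.1800 + 17000·3.980) / 99300 = 82470/99300 = 0.8306 mg/L.
Half-life 9.57 d → k = ln 2 / 9.57 = 0.07243 d⁻¹.
Applying C = C₀e^(−kt): 0.8306 × 0.8941 = 0.7426 mg/L.

0.743 mg/L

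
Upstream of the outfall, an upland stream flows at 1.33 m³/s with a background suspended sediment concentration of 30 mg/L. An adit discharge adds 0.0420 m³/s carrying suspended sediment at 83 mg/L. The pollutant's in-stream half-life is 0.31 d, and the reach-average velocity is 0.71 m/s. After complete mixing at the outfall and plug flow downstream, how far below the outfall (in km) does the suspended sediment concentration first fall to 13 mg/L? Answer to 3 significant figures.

24.4 km

Conservation of mass: C = (1.330·30.00 + 0.04200·83.00) / 1.372 = 43.39/1.372 = 31.62 mg/L.
Half-life 0.31 d → k = ln 2 / 0.31 = 2.236 d⁻¹.
Set 31.62·exp(−k·t) = 13 → t = ln(31.62/13)/k = 34350 s = 9.541 h.
Distance = v·t = 0.71·34350 = 24390 m = 24.39 km.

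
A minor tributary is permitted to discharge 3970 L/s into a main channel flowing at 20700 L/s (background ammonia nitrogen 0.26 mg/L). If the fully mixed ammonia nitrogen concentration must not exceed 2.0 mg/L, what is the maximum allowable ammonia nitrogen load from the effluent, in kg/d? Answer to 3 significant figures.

Mass balance at the limit: 20700·0.2600 + 3970·Cₑ = 24670·2.0 → Cₑ = 11.07 mg/L.
3970 L/s = 3.970 m³/s. Load = 3.970 m³/s × 11.07 g/m³ × 86 400 s/d = 3798 kg/d.

3800 kg/d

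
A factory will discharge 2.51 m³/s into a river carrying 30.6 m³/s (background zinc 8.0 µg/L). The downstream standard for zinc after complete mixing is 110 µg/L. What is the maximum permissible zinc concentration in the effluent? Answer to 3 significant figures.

At the limit, (Qr·Cr + Qe·Cₑ)/(Qr + Qe) = 110:
Cₑ = (33.11·110 − 30.60·8.000) / 2.510 = 1354 µg/L.

1350 µg/L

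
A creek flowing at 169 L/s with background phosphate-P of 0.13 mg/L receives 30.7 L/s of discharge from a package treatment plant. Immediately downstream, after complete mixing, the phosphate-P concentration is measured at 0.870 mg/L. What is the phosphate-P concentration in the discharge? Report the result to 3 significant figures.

Mass balance: 169.0·0.1300 + 30.70·Cₑ = 199.7·0.8700
→ Cₑ = (199.7·0.8700 − 169.0·0.1300) / 30.70 = 4.944 mg/L.

4.94 mg/L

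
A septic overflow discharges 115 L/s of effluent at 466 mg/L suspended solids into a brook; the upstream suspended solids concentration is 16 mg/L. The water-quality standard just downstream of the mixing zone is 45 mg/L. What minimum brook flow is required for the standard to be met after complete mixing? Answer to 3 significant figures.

1670 L/s

Set C_mix = 45: (Q·16.00 + 115.0·466.0) / (Q + 115.0) = 45
→ Q = 115.0·(466.0 − 45)/(45 − 16.00) = 1669 L/s.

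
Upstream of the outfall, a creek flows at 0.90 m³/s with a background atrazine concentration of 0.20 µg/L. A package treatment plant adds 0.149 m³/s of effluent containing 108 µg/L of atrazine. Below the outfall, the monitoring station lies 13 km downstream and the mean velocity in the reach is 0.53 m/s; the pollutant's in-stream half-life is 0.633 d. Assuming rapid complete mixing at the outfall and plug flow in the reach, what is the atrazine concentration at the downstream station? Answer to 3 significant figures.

11.4 µg/L

Conservation of mass: C = (0.9000·0.2000 + 0.1490·108.0) / 1.049 = 16.27/1.049 = 15.51 µg/L.
Travel time t = 13·1000 / 0.53 = 24530 s = 6.813 h.
Half-life 0.633 d → k = ln 2 / 0.633 = 1.095 d⁻¹.
Decay over the reach: 15.51·exp(−kt) = 15.51·0.7328 = 11.37 µg/L.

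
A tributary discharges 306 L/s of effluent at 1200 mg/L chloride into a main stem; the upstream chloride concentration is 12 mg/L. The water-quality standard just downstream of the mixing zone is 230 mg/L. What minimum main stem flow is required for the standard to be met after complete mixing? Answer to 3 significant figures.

1360 L/s

Set C_mix = 230: (Q·12.00 + 306.0·1200) / (Q + 306.0) = 230
→ Q = 306.0·(1200 − 230)/(230 − 12.00) = 1362 L/s.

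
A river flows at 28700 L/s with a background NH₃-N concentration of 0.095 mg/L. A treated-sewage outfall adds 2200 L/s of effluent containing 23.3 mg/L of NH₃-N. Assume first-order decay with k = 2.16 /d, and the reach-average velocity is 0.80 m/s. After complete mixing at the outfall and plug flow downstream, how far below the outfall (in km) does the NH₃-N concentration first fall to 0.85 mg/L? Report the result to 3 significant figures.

After mixing, C = (28700·0.09500 + 2200·23.30) / 30900 = 53990/30900 = 1.747 mg/L.
Set 1.747·exp(−k·t) = 0.85 → t = ln(1.747/0.85)/k = 28820 s = 8.006 h.
Distance = v·t = 0.80·28820 = 23060 m = 23.06 km.

23.1 km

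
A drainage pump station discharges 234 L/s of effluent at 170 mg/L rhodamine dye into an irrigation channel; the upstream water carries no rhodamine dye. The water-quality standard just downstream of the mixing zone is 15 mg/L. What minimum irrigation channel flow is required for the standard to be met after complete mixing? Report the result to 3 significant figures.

Set C_mix = 15: (Q·0 + 234.0·170.0) / (Q + 234.0) = 15
→ Q = 234.0·(170.0 − 15)/(15 − 0) = 2418 L/s.

2420 L/s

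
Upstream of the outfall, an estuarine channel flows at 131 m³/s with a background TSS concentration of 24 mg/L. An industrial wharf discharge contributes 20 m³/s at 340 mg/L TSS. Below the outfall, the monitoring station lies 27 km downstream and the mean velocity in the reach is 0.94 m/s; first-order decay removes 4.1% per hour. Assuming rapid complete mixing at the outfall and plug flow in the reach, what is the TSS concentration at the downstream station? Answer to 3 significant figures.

47.2 mg/L

Conservation of mass: C = (131.0·24.00 + 20.00·340.0) / 151.0 = 9944/151.0 = 65.85 mg/L.
Travel time t = 27·1000 / 0.94 = 28720 s = 7.979 h.
4.1%/h lost → k = −ln(1 − 0.041) = 0.04186 h⁻¹.
Decay over the reach: 65.85·exp(−kt) = 65.85·0.7160 = 47.15 mg/L.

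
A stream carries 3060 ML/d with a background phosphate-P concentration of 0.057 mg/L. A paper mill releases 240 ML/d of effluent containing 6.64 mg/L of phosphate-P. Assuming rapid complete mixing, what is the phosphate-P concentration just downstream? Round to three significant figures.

Conservation of mass: C = (3060·0.05700 + 240.0·6.640) / 3300 = 1768/3300 = 0.5358 mg/L.

0.536 mg/L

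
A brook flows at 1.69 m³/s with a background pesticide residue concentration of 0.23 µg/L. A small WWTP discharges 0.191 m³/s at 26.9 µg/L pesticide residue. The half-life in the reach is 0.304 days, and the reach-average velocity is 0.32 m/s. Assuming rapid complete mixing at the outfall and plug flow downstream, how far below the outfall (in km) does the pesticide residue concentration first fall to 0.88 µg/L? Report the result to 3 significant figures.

Mixed concentration C = ΣQC/ΣQ = (1.690·0.2300 + 0.1910·26.90) / 1.881 = 5.527/1.881 = 2.938 µg/L.
Half-life 0.304 d → k = ln 2 / 0.304 = 2.280 d⁻¹.
Set 2.938·exp(−k·t) = 0.88 → t = ln(2.938/0.88)/k = 45680 s = 12.69 h.
Distance = v·t = 0.32·45680 = 14620 m = 14.62 km.

14.6 km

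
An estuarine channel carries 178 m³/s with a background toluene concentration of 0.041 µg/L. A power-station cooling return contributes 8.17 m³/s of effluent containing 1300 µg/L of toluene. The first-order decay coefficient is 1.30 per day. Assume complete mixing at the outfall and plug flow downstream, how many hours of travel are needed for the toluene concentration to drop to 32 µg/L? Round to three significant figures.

Conservation of mass: C = (178.0·0.04100 + 8.170·1300) / 186.2 = 10630/186.2 = 57.09 µg/L.
57.09·exp(−k·t) = 32 → t = ln(57.09/32)/k = 38470 s = 10.69 h.

10.7 h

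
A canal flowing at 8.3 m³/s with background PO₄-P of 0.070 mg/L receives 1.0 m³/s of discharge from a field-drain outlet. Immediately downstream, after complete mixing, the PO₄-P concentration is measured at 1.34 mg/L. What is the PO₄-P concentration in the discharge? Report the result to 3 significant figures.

11.9 mg/L

Mass balance: 8.300·0.07000 + 1.000·Cₑ = 9.300·1.340
→ Cₑ = (9.300·1.340 − 8.300·0.07000) / 1.000 = 11.88 mg/L.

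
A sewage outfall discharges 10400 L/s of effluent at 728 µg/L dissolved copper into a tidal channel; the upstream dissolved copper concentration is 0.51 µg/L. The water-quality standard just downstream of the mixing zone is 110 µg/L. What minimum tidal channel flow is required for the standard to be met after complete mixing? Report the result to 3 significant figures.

Set C_mix = 110: (Q·0.5100 + 10400·728.0) / (Q + 10400) = 110
→ Q = 10400·(728.0 − 110)/(110 − 0.5100) = 58700 L/s.

58700 L/s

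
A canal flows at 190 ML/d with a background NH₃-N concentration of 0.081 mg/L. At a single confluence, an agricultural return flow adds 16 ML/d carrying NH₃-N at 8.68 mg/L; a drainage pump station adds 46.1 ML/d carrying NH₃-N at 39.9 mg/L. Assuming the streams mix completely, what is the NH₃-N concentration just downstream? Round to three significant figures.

7.91 mg/L

Mixed concentration C = ΣQC/ΣQ = (190.0·0.08100 + 16.00·8.680 + 46.10·39.90) / 252.1 = 1994/252.1 = 7.908 mg/L.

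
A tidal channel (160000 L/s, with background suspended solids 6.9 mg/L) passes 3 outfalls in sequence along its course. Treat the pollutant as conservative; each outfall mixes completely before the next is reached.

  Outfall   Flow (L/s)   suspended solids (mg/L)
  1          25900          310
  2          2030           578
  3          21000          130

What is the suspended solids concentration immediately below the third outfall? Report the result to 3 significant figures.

62.4 mg/L

Outfall 1: combined Q = 185900 L/s; C = (160000·6.900 + 25900·310.0)/185900 = 49.13 mg/L.
Outfall 2: combined Q = 187900 L/s; C = (185900·49.13 + 2030·578.0)/187900 = 54.84 mg/L.
Outfall 3: combined Q = 208900 L/s; C = (187900·54.84 + 21000·130.0)/208900 = 62.40 mg/L.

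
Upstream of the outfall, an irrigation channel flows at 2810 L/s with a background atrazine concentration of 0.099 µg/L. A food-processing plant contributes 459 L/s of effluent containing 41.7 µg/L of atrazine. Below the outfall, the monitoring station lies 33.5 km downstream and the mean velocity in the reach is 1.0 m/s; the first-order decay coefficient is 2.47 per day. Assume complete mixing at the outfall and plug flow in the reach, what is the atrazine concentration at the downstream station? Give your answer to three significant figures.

2.28 µg/L

Mixed concentration C = ΣQC/ΣQ = (2810·0.09900 + 459.0·41.70) / 3269 = 19420/3269 = 5.940 µg/L.
Travel time t = 33.5·1000 / 1.0 = 33500 s = 9.306 h.
Applying C = C₀e^(−kt): 5.940 × 0.3838 = 2.280 µg/L.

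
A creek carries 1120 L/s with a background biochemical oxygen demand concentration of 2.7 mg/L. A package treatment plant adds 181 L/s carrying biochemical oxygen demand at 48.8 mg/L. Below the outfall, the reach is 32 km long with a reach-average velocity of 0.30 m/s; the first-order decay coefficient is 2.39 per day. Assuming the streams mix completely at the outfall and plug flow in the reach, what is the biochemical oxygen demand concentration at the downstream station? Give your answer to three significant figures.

Conservation of mass: C = (1120·2.700 + 181.0·48.80) / 1301 = 11860/1301 = 9.114 mg/L.
Travel time t = 32·1000 / 0.30 = 106700 s = 29.63 h.
First-order decay: C = 9.114·exp(−k·t) = 9.114·0.05231 = 0.4767 mg/L.

0.477 mg/L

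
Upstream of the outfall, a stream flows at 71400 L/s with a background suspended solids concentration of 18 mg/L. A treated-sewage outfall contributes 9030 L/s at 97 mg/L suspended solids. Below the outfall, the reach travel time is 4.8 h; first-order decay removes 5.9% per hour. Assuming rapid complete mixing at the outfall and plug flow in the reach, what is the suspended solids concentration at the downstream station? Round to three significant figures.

Conservation of mass: C = (71400·18.00 + 9030·97.00) / 80430 = 2161000/80430 = 26.87 mg/L.
5.9%/h lost → k = −ln(1 − 0.059) = 0.06081 h⁻¹.
Decay over the reach: 26.87·exp(−kt) = 26.87·0.7468 = 20.07 mg/L.

20.1 mg/L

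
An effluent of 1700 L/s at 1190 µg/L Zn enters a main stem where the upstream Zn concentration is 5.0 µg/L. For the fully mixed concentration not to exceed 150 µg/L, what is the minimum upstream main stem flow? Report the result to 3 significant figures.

12200 L/s

Set C_mix = 150: (Q·5.000 + 1700·1190) / (Q + 1700) = 150
→ Q = 1700·(1190 − 150)/(150 − 5.000) = 12190 L/s.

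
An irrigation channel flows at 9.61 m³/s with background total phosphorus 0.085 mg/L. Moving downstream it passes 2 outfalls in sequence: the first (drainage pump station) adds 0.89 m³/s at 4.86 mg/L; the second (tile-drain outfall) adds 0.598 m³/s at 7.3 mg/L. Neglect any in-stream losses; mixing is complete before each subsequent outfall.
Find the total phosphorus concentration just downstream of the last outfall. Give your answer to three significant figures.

0.857 mg/L

Outfall 1: combined Q = 10.50 m³/s; C = (9.610·0.08500 + 0.8900·4.860)/10.50 = 0.4897 mg/L.
Outfall 2: combined Q = 11.10 m³/s; C = (10.50·0.4897 + 0.5980·7.300)/11.10 = 0.8567 mg/L.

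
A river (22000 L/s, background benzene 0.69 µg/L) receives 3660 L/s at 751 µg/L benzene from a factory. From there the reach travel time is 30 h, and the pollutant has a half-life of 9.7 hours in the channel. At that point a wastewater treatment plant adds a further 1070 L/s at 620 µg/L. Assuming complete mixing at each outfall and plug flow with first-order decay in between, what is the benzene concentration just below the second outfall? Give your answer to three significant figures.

Conservation of mass: C = (22000·0.6900 + 3660·751.0) / 25660 = 2764000/25660 = 107.7 µg/L; combined flow 25660 L/s.
Half-life 9.7 h → k = ln 2 / 9.7 = 0.07146 h⁻¹ = 1.715 d⁻¹.
First-order decay: C = 107.7·exp(−k·t) = 107.7·0.1172 = 12.63 µg/L.
Second outfall: C = (25660·12.63 + 1070·620.0)/26730 = 36.94 µg/L.

36.9 µg/L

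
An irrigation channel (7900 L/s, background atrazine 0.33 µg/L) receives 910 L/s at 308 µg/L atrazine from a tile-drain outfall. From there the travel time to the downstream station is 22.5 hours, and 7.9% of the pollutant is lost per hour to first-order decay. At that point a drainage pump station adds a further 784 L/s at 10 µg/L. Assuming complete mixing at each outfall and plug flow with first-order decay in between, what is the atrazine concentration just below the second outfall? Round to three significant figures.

Mass balance: C = (7900·0.3300 + 910.0·308.0) / 8810 = 282900/8810 = 32.11 µg/L; combined flow 8810 L/s.
7.9%/h lost → k = −ln(1 − 0.079) = 0.08230 h⁻¹.
Decay over the reach: 32.11·exp(−kt) = 32.11·0.1570 = 5.041 µg/L.
At the second outfall, C = (8810·5.041 + 784.0·10.00) / (8810 + 784.0) = 5.446 µg/L.

5.45 µg/L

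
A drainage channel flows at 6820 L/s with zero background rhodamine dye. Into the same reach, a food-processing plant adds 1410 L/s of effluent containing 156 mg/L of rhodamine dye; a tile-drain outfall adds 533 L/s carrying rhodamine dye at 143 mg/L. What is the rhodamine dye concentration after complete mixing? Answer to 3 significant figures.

33.8 mg/L

Mass balance: C = (6820·0 + 1410·156.0 + 533.0·143.0) / 8763 = 296200/8763 = 33.80 mg/L.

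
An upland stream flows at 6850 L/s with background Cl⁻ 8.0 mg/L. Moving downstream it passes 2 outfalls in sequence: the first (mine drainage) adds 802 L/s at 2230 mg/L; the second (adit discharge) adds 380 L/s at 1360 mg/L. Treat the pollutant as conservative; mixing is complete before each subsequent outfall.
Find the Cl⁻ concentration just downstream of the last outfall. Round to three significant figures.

After outfall 1: Q = 6850 + 802.0 = 7652 L/s; C = (6850·8.000 + 802.0·2230)/7652 = 240.9 mg/L.
After outfall 2: Q = 7652 + 380.0 = 8032 L/s; C = (7652·240.9 + 380.0·1360)/8032 = 293.8 mg/L.

294 mg/L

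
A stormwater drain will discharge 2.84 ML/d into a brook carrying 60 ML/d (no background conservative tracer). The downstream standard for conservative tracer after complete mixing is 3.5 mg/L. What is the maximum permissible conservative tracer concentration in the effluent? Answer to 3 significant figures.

77.4 mg/L

At the limit, (Qr·Cr + Qe·Cₑ)/(Qr + Qe) = 3.5:
Cₑ = (62.84·3.5 − 60.00·0) / 2.840 = 77.44 mg/L.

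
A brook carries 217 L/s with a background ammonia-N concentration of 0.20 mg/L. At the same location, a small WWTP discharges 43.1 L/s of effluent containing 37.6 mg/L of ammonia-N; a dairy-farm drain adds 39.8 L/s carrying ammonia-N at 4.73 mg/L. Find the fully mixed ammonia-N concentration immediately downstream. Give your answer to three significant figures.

After mixing, C = (217.0·0.2000 + 43.10·37.60 + 39.80·4.730) / 299.9 = 1852/299.9 = 6.176 mg/L.

6.18 mg/L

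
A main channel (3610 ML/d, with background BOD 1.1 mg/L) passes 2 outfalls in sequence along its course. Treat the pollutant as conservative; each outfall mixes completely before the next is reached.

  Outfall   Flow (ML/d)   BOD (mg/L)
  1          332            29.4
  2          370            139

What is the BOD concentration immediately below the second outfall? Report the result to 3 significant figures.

Below outfall 1: Q → 3942 ML/d, C = (3610·1.100 + 332.0·29.40)/3942 = 3.483 mg/L.
Below outfall 2: Q → 4312 ML/d, C = (3942·3.483 + 370.0·139.0)/4312 = 15.11 mg/L.

15.1 mg/L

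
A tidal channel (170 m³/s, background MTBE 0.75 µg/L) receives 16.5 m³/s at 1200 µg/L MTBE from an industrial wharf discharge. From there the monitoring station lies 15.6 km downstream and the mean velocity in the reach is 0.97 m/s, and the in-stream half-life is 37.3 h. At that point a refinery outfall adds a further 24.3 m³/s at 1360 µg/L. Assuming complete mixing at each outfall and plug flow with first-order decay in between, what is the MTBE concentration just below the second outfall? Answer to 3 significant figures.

Mass balance: C = (170.0·0.7500 + 16.50·1200) / 186.5 = 19930/186.5 = 106.8 µg/L; combined flow 186.5 m³/s.
Travel time t = 15.6·1000 / 0.97 = 16080 s = 4.467 h.
Half-life 37.3 h → k = ln 2 / 37.3 = 0.01858 h⁻¹ = 0.4460 d⁻¹.
Decay over the reach: 106.8·exp(−kt) = 106.8·0.9203 = 98.34 µg/L.
At the second outfall, C = (186.5·98.34 + 24.30·1360) / (186.5 + 24.30) = 243.8 µg/L.

244 µg/L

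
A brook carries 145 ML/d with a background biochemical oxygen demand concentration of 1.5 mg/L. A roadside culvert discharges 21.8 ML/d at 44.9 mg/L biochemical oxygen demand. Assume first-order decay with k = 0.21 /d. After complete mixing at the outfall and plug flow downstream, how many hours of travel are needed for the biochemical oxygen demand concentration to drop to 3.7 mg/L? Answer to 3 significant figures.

Conservation of mass: C = (145.0·1.500 + 21.80·44.90) / 166.8 = 1196/166.8 = 7.172 mg/L.
7.172·exp(−k·t) = 3.7 → t = ln(7.172/3.7)/k = 272300 s = 75.64 h.

75.6 h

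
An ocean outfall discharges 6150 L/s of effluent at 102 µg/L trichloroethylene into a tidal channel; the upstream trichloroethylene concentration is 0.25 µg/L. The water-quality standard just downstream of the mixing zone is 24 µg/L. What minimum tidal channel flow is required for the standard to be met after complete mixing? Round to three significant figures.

20200 L/s

Set C_mix = 24: (Q·0.2500 + 6150·102.0) / (Q + 6150) = 24
→ Q = 6150·(102.0 − 24)/(24 − 0.2500) = 20200 L/s.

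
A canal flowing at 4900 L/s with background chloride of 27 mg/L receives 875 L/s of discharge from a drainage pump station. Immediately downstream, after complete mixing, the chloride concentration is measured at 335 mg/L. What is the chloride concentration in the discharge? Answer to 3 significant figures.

2060 mg/L

Mass balance: 4900·27.00 + 875.0·Cₑ = 5775·335.0
→ Cₑ = (5775·335.0 − 4900·27.00) / 875.0 = 2060 mg/L.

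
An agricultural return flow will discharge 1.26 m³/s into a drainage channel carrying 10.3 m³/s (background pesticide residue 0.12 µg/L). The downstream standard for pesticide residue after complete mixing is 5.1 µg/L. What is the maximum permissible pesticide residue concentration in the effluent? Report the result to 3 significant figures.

At the limit, (Qr·Cr + Qe·Cₑ)/(Qr + Qe) = 5.1:
Cₑ = (11.56·5.1 − 10.30·0.1200) / 1.260 = 45.81 µg/L.

45.8 µg/L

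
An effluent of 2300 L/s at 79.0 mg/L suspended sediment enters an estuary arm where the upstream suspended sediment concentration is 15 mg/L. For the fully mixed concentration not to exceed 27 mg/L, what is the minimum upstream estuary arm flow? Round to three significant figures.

9970 L/s

Set C_mix = 27: (Q·15.00 + 2300·79.00) / (Q + 2300) = 27
→ Q = 2300·(79.00 − 27)/(27 − 15.00) = 9967 L/s.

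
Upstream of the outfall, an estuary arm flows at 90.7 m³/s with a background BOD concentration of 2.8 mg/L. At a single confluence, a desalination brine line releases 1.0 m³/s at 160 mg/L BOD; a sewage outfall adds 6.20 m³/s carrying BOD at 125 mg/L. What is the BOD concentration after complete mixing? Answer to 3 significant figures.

12.1 mg/L

Mixed concentration C = ΣQC/ΣQ = (90.70·2.800 + 1.000·160.0 + 6.200·125.0) / 97.90 = 1189/97.90 = 12.14 mg/L.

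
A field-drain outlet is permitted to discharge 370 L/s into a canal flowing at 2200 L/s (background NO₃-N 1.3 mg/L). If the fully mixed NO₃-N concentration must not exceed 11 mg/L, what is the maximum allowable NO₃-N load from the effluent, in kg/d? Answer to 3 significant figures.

2200 kg/d

Mass balance at the limit: 2200·1.300 + 370.0·Cₑ = 2570·11 → Cₑ = 68.68 mg/L.
370.0 L/s = 0.3700 m³/s. Load = 0.3700 m³/s × 68.68 g/m³ × 86 400 s/d = 2195 kg/d.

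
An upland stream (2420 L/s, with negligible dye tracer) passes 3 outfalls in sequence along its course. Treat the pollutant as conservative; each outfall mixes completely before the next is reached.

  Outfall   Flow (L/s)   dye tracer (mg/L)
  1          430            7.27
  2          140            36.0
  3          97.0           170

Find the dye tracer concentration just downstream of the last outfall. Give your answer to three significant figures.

7.99 mg/L

Below outfall 1: Q → 2850 L/s, C = (2420·0 + 430.0·7.270)/2850 = 1.097 mg/L.
Below outfall 2: Q → 2990 L/s, C = (2850·1.097 + 140.0·36.00)/2990 = 2.731 mg/L.
Below outfall 3: Q → 3087 L/s, C = (2990·2.731 + 97.00·170.0)/3087 = 7.987 mg/L.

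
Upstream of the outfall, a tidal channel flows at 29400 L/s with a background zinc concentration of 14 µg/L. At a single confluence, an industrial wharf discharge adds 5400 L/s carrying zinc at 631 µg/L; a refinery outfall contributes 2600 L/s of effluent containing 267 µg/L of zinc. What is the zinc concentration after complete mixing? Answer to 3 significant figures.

Mixed concentration C = ΣQC/ΣQ = (29400·14.00 + 5400·631.0 + 2600·267.0) / 37400 = 4513000/37400 = 120.7 µg/L.

121 µg/L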